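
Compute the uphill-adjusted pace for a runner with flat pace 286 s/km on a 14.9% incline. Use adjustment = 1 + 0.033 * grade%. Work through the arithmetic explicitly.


Adjustment factor = 1 + 0.033 * 14.9 = 1.4917
Grade-adjusted pace = 286 * 1.4917 = 426.63 s/km

426.63 s/km


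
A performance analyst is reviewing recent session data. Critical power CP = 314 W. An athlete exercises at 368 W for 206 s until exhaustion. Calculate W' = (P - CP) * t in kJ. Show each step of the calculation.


P - CP = 368 - 314 = 54 W
W' = 54 * 206 = 11124 J
= 11124 / 1000 = 11.124 kJ

11.124 kJ


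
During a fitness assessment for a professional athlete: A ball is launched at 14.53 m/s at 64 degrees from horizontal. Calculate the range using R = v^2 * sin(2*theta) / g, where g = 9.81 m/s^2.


sin(2 * 64) = sin(128) = 0.788011
v^2 = 14.53^2 = 211.1209
R = 211.1209 * 0.788011 / 9.81
= 16.959 m

16.959 m


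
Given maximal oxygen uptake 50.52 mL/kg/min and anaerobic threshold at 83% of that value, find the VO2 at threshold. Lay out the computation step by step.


Percentage as decimal = 0.83
VO2 at AT = 50.52 * 0.83 = 41.93 mL/kg/min

41.93 mL/kg/min


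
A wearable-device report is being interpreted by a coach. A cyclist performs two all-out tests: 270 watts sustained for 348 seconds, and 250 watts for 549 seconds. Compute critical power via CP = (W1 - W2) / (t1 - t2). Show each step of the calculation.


W1 = P1 * t1 = 270 * 348 = 93960 J
W2 = P2 * t2 = 250 * 549 = 137250 J
CP = (93960 - 137250) / (348 - 549)
= 215.37 W

215.37 W


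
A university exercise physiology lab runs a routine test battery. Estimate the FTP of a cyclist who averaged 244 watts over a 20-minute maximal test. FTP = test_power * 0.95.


FTP = 244 * 0.95 = 231.8 W

231.8 W


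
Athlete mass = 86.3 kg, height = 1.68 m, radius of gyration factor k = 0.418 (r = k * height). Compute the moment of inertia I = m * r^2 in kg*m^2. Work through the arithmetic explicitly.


r = k * height = 0.418 * 1.68 = 0.70224 m
r^2 = 0.70224^2 = 0.493141
I = 86.3 * 0.493141 = 42.558 kg*m^2

42.558 kg*m^2


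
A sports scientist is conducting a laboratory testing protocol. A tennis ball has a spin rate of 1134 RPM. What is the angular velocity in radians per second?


Convert RPM to rad/s: multiply by 2*pi and divide by 60
omega = 1134 * 2 * pi / 60
= 118.752 rad/s

118.752 rad/s


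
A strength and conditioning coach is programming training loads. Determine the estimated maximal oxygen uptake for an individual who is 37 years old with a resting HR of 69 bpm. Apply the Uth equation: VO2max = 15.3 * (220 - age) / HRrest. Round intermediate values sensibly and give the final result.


HRmax = 220 - 37 = 183
VO2max = 15.3 * (183 / 69)
= 15.3 * 2.6522
= 40.58 mL/kg/min

40.58 mL/kg/min


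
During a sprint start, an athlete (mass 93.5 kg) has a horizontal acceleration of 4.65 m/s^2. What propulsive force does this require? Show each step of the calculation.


Propulsive force = mass * acceleration
= 93.5 kg * 4.65 m/s^2
= 434.78 N

434.78 N


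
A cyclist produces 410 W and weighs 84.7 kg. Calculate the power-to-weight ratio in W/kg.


P/W = power / mass
= 410 / 84.7
= 4.841 W/kg

4.841 W/kg


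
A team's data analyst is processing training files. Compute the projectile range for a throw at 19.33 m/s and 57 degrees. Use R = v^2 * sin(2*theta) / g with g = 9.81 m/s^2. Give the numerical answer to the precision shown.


Two times the angle = 114 degrees
sin(114) = 0.913545
R = 373.6489 * 0.913545 / 9.81 = 34.796 m

34.796 m


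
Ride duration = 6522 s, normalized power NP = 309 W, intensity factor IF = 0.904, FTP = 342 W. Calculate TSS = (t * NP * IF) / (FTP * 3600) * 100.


Numerator = 6522 * 309 * 0.904 = 1821829.392
Denominator = 342 * 3600 = 1231200
TSS = 1821829.392 / 1231200 * 100
= 147.97

147.97 TSS


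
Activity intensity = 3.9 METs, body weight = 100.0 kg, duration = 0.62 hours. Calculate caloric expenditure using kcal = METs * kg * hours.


kcal = 3.9 * 100.0 * 0.62
= 390.0 * 0.62
= 241.8 kcal

241.8 kcal


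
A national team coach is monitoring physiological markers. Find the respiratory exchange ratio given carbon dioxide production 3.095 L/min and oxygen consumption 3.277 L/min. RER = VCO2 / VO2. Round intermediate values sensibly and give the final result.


VCO2 = 3.095 L/min
VO2 = 3.277 L/min
RER = 3.095 / 3.277 = 0.9445

0.9445


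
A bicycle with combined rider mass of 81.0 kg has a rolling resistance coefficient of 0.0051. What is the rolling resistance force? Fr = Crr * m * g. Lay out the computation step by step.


Fr = 0.0051 * 81.0 * 9.81
= 0.4131 * 9.81
= 4.053 N

4.053 N


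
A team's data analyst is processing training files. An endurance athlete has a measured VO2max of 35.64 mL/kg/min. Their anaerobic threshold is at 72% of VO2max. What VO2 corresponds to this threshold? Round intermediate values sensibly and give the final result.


Anaerobic threshold VO2 = VO2max * 72%
= 35.64 * 0.72
= 25.66 mL/kg/min

25.66 mL/kg/min


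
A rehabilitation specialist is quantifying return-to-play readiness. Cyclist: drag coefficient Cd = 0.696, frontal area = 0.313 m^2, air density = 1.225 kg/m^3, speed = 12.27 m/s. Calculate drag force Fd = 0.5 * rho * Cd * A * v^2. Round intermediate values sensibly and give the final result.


v^2 = 12.27^2 = 150.5529
Fd = 0.5 * 1.225 * 0.696 * 0.313 * 150.5529
= 20.089 N

20.089 N


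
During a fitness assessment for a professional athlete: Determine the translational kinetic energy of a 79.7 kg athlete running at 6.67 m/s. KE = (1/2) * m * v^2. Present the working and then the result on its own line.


KE = 0.5 * m * v^2
= 0.5 * 79.7 * 6.67^2
= 0.5 * 79.7 * 44.4889
= 1772.88 J

1772.88 J


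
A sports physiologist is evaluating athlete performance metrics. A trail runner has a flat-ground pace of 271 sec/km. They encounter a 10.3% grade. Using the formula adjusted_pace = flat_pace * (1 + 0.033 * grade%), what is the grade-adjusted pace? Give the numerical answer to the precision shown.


Grade factor = 1 + 0.033 * 10.3 = 1.3399
Adjusted = 271 * 1.3399 = 363.11 sec/km

363.11 s/km


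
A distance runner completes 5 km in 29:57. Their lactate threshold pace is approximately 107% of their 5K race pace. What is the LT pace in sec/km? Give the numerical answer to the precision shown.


Convert to seconds: 29 min 57 s = 1797 s
Pace per km = 1797 / 5 = 359.4 s/km
LT pace = 359.4 * 1.07 = 384.56 s/km

384.56 s/km


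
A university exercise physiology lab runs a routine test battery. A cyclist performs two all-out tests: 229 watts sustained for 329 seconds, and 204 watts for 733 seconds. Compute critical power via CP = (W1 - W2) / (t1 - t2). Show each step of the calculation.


W1 = P1 * t1 = 229 * 329 = 75341 J
W2 = P2 * t2 = 204 * 733 = 149532 J
CP = (75341 - 149532) / (329 - 733)
= 183.64 W

183.64 W


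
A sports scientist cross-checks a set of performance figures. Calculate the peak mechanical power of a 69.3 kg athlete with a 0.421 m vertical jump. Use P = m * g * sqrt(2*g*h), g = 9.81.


First, sqrt(2gh) = sqrt(2 * 9.81 * 0.421)
= sqrt(8.26002) = 2.874025 m/s
Power = 69.3 * 9.81 * 2.874025 = 1953.86 W

1953.86 W


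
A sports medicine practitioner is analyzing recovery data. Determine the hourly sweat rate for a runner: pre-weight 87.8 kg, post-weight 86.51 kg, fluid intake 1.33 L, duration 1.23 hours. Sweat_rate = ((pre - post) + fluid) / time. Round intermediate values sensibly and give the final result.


Mass lost = 87.8 - 86.51 = 1.29 kg
Add fluid consumed: 1.29 + 1.33 = 2.62 L total sweat
Sweat rate = 2.62 / 1.23 = 2.13 L/h

2.13 L/h


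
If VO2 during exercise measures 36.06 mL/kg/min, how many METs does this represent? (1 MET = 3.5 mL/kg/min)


METs = VO2 / 3.5 = 36.06 / 3.5 = 10.3

10.3 METs


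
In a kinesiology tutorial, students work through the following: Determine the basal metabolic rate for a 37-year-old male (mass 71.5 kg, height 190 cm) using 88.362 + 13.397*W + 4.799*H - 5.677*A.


BMR = 88.362 + 13.397*71.5 + 4.799*190 - 5.677*37
= 1748.01 kcal/day

1748.01 kcal/day


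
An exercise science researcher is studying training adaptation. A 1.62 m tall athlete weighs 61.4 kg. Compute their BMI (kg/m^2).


height^2 = 2.6244 m^2
BMI = 61.4 / 2.6244 = 23.4 kg/m^2

23.4 kg/m^2


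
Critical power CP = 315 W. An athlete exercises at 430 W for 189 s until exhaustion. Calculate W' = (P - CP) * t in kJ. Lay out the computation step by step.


P - CP = 430 - 315 = 115 W
W' = 115 * 189 = 21735 J
= 21735 / 1000 = 21.735 kJ

21.735 kJ


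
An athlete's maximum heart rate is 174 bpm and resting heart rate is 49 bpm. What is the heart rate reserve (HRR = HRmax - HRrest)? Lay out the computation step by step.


HRR = HRmax - HRrest
= 174 - 49
= 125 bpm

125 bpm


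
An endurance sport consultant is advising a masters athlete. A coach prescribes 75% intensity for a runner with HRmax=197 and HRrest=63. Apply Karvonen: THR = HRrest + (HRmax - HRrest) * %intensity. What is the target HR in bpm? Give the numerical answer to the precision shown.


Heart rate reserve = 197 - 63 = 134
Intensity fraction = 75 / 100 = 0.75
THR = 63 + 134 * 0.75 = 163.5 bpm

163.5 bpm


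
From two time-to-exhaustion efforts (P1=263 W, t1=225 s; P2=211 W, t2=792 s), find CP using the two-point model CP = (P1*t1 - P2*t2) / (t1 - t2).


Work in trial 1 = 59175 J
Work in trial 2 = 167112 J
Delta work = -107937 J
Delta time = -567 s
CP = -107937 / -567 = 190.37 W

190.37 W


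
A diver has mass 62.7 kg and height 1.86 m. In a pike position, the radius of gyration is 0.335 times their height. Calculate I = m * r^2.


r = 0.335 * 1.86 = 0.6231 m
I = m * r^2 = 62.7 * 0.388254 = 24.344 kg*m^2

24.344 kg*m^2


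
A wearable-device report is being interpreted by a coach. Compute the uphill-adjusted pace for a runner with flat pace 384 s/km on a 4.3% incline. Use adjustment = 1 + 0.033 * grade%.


Adjustment factor = 1 + 0.033 * 4.3 = 1.1419
Grade-adjusted pace = 384 * 1.1419 = 438.49 s/km

438.49 s/km


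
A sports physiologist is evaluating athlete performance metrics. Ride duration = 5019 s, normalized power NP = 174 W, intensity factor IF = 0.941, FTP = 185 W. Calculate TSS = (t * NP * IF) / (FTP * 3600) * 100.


Numerator = 5019 * 174 * 0.941 = 821780.946
Denominator = 185 * 3600 = 666000
TSS = 821780.946 / 666000 * 100
= 123.39

123.39 TSS


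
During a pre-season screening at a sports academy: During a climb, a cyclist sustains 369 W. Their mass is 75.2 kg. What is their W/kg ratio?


Power-to-weight = 369 W / 75.2 kg
= 4.907 W/kg

4.907 W/kg


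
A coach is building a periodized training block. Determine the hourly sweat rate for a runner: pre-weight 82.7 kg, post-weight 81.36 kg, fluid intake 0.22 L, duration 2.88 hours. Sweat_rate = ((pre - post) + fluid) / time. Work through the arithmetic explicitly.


Mass lost = 82.7 - 81.36 = 1.34 kg
Add fluid consumed: 1.34 + 0.22 = 1.56 L total sweat
Sweat rate = 1.56 / 2.88 = 0.542 L/h

0.542 L/h


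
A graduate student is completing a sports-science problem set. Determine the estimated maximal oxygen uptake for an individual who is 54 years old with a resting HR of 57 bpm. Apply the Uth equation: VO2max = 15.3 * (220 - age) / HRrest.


HRmax = 220 - 54 = 166
VO2max = 15.3 * (166 / 57)
= 15.3 * 2.9123
= 44.56 mL/kg/min

44.56 mL/kg/min


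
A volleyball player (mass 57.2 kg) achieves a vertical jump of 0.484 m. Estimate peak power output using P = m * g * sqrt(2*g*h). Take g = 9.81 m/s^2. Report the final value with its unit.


2 * g * h = 2 * 9.81 * 0.484 = 9.49608
sqrt(9.49608) = 3.081571 m/s
P = 57.2 * 9.81 * 3.081571 = 1729.17 W

1729.17 W


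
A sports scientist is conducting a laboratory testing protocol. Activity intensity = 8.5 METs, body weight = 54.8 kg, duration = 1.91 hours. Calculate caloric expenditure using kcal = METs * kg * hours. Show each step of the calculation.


kcal = 8.5 * 54.8 * 1.91
= 465.8 * 1.91
= 889.68 kcal

889.68 kcal


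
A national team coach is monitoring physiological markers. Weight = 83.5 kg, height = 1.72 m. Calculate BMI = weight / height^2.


height^2 = 1.72^2 = 2.9584
BMI = 83.5 / 2.9584 = 28.22 kg/m^2

28.22 kg/m^2


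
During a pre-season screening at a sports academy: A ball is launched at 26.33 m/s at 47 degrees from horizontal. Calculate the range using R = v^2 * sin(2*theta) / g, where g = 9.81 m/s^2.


sin(2 * 47) = sin(94) = 0.997564
v^2 = 26.33^2 = 693.2689
R = 693.2689 * 0.997564 / 9.81
= 70.497 m

70.497 m


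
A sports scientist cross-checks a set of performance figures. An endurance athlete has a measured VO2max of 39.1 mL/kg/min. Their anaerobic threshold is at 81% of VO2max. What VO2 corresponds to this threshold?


Anaerobic threshold VO2 = VO2max * 81%
= 39.1 * 0.81
= 31.67 mL/kg/min

31.67 mL/kg/min


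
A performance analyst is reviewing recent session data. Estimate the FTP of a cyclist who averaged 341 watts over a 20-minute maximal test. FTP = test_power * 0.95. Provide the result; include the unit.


FTP = 341 * 0.95 = 323.95 W

323.95 W


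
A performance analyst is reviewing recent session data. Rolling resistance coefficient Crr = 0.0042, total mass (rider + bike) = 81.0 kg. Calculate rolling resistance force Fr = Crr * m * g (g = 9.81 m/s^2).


Fr = Crr * m * g
= 0.0042 * 81.0 * 9.81
= 3.337 N

3.337 N


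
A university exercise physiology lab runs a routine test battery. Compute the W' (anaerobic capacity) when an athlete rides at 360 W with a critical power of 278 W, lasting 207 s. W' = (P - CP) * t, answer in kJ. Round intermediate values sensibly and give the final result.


Above-CP power = 82 W
Duration = 207 s
W' = 82 * 207 = 16974 J
Convert: 16974 / 1000 = 16.974 kJ

16.974 kJ


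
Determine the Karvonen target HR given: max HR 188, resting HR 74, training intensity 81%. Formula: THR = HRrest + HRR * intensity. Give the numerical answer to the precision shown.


HRR = HRmax - HRrest = 188 - 74 = 114
THR = 74 + 114 * 0.81
= 166.34 bpm

166.34 bpm


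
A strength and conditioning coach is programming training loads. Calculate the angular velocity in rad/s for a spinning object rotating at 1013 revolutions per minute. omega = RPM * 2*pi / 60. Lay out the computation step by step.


omega = RPM * 2*pi / 60
= 1013 * 6.28318531 / 60
= 106.081 rad/s

106.081 rad/s


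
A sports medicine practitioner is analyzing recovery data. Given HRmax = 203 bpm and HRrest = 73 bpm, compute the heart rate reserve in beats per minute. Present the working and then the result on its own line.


Heart rate reserve = maximum HR minus resting HR
HRR = 203 - 73 = 130 bpm

130 bpm


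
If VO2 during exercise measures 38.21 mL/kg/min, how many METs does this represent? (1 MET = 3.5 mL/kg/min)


METs = VO2 / 3.5 = 38.21 / 3.5 = 10.92

10.92 METs


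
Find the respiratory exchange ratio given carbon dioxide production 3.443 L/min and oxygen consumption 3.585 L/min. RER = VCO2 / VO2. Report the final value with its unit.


VCO2 = 3.443 L/min
VO2 = 3.585 L/min
RER = 3.443 / 3.585 = 0.9604

0.9604


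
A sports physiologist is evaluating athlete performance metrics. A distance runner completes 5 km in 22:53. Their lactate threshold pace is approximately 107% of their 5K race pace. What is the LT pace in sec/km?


Convert to seconds: 22 min 53 s = 1373 s
Pace per km = 1373 / 5 = 274.6 s/km
LT pace = 274.6 * 1.07 = 293.82 s/km

293.82 s/km


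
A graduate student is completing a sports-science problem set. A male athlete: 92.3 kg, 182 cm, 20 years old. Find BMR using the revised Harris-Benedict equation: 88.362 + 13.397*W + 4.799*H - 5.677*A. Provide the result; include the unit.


Intercept = 88.362
Weight contribution = 13.397 * 92.3 = 1236.5431
Height contribution = 4.799 * 182 = 873.418
Age contribution = 5.677 * 20 = 113.54
BMR = 88.362 + 1236.5431 + 873.418 - 113.54
= 2084.78 kcal/day

2084.78 kcal/day


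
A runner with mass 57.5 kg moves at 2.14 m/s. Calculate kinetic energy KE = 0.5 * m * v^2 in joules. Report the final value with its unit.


v^2 = 2.14^2 = 4.5796
KE = 0.5 * 57.5 * 4.5796
= 131.66 J

131.66 J


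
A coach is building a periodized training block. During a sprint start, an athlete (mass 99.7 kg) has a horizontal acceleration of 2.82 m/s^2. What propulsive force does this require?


Propulsive force = mass * acceleration
= 99.7 kg * 2.82 m/s^2
= 281.15 N

281.15 N


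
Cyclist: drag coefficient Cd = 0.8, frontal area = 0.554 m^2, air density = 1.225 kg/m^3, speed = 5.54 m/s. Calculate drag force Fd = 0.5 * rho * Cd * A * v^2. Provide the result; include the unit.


v^2 = 5.54^2 = 30.6916
Fd = 0.5 * 1.225 * 0.8 * 0.554 * 30.6916
= 8.332 N

8.332 N


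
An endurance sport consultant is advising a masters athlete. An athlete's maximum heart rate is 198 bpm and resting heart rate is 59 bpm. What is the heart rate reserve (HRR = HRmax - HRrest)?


HRR = HRmax - HRrest
= 198 - 59
= 139 bpm

139 bpm


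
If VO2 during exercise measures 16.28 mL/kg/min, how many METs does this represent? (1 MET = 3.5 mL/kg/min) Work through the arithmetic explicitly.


METs = VO2 / 3.5 = 16.28 / 3.5 = 4.65

4.65 METs


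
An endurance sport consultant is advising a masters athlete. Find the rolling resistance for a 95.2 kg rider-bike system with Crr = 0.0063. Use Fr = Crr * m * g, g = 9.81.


m * g = 95.2 * 9.81 = 933.912 N
Fr = 0.0063 * 933.912 = 5.884 N

5.884 N


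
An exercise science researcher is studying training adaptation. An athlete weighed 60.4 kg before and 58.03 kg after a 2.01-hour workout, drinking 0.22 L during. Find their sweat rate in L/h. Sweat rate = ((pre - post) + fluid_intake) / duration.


Body mass change = 2.37 kg
Total sweat loss = 2.37 + 0.22 = 2.59 L
Rate = 2.59 / 2.01 = 1.289 L/h

1.289 L/h


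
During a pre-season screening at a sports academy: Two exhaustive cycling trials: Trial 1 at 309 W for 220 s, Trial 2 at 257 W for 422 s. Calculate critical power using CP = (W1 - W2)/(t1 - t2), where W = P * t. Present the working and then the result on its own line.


W1 = 309 * 220 = 67980 J
W2 = 257 * 422 = 108454 J
CP = (67980 - 108454) / (220 - 422)
= -40474 / -202
= 200.37 W

200.37 W


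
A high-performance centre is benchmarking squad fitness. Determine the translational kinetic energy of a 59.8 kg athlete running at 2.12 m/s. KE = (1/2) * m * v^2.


KE = 0.5 * m * v^2
= 0.5 * 59.8 * 2.12^2
= 0.5 * 59.8 * 4.4944
= 134.38 J

134.38 J


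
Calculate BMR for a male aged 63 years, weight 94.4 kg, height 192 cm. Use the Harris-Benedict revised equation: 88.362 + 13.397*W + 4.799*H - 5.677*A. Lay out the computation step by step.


Substituting values:
W term = 13.397 * 94.4 = 1264.6768
H term = 4.799 * 192 = 921.408
A term = 5.677 * 63 = 357.651
BMR = 1916.8 kcal/day

1916.8 kcal/day


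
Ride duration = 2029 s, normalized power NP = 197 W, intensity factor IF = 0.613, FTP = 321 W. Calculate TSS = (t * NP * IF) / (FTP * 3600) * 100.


Numerator = 2029 * 197 * 0.613 = 245024.069
Denominator = 321 * 3600 = 1155600
TSS = 245024.069 / 1155600 * 100
= 21.2

21.2 TSS


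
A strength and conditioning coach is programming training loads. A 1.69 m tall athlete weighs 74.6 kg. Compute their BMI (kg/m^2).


height^2 = 2.8561 m^2
BMI = 74.6 / 2.8561 = 26.12 kg/m^2

26.12 kg/m^2


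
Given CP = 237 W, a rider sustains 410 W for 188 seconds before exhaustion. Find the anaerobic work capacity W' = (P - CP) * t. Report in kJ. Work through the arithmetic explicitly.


Excess power = 410 - 237 = 173 W
Work above CP = 173 * 188 = 32524 J
W' = 32.524 kJ

32.524 kJ


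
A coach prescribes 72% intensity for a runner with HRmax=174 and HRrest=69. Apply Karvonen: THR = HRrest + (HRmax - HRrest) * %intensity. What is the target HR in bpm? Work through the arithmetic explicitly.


Heart rate reserve = 174 - 69 = 105
Intensity fraction = 72 / 100 = 0.72
THR = 69 + 105 * 0.72 = 144.6 bpm

144.6 bpm


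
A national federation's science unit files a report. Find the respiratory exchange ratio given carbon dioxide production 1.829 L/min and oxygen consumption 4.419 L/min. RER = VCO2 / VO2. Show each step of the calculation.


VCO2 = 1.829 L/min
VO2 = 4.419 L/min
RER = 1.829 / 4.419 = 0.4139

0.4139


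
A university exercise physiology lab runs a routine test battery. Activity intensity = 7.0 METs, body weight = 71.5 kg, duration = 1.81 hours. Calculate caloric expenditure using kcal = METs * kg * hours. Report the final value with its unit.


kcal = 7.0 * 71.5 * 1.81
= 500.5 * 1.81
= 905.91 kcal

905.91 kcal


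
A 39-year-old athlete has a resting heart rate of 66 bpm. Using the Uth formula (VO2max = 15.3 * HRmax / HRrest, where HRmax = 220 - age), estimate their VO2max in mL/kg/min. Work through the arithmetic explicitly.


HRmax = 220 - 39 = 181 bpm
Ratio = HRmax / HRrest = 181 / 66 = 2.7424
VO2max = 15.3 * 2.7424 = 41.96 mL/kg/min

41.96 mL/kg/min


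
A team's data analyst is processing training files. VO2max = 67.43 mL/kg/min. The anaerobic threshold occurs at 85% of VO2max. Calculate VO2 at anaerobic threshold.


AT fraction = 85 / 100 = 0.85
AT VO2 = 67.43 * 0.85
= 57.32 mL/kg/min

57.32 mL/kg/min


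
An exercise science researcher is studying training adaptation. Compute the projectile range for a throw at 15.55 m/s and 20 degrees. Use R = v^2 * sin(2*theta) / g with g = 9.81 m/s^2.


Two times the angle = 40 degrees
sin(40) = 0.642788
R = 241.8025 * 0.642788 / 9.81 = 15.844 m

15.844 m


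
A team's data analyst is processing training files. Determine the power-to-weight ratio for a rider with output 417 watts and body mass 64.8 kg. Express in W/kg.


P/W = 417 / 64.8 = 6.435 W/kg

6.435 W/kg


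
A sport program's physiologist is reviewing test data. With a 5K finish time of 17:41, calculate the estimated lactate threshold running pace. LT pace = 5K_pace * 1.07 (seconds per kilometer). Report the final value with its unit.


Race duration = 1061 s for 5 km
Average pace = 1061 / 5 = 212.2 s/km
LT pace = 212.2 * 1.07
= 227.05 s/km

227.05 s/km


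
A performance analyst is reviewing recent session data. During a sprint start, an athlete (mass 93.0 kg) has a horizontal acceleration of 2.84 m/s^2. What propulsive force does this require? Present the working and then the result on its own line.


Propulsive force = mass * acceleration
= 93.0 kg * 2.84 m/s^2
= 264.12 N

264.12 N


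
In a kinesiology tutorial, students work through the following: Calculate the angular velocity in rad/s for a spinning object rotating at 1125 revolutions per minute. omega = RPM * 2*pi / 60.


omega = RPM * 2*pi / 60
= 1125 * 6.28318531 / 60
= 117.81 rad/s

117.81 rad/s


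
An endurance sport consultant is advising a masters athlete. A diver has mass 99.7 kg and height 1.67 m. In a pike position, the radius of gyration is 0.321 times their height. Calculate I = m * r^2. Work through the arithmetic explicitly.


r = 0.321 * 1.67 = 0.53607 m
I = m * r^2 = 99.7 * 0.287371 = 28.651 kg*m^2

28.651 kg*m^2


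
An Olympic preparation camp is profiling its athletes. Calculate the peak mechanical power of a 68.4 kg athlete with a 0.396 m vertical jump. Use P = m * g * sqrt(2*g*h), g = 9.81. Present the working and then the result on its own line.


First, sqrt(2gh) = sqrt(2 * 9.81 * 0.396)
= sqrt(7.76952) = 2.787386 m/s
Power = 68.4 * 9.81 * 2.787386 = 1870.35 W

1870.35 W


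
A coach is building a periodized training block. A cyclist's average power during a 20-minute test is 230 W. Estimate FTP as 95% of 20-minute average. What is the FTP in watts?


FTP = 20-min power * 0.95
= 230 * 0.95
= 218.5 W

218.5 W


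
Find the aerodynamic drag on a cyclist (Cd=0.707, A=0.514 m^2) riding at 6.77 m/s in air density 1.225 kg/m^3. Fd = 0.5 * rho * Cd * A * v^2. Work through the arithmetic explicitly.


Fd = 0.5 * 1.225 * 0.707 * 0.514 * 6.77^2
= 0.5 * 1.225 * 0.707 * 0.514 * 45.8329
= 10.202 N

10.202 N


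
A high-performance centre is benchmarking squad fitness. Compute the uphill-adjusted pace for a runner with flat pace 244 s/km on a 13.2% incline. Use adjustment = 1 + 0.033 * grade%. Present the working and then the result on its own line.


Adjustment factor = 1 + 0.033 * 13.2 = 1.4356
Grade-adjusted pace = 244 * 1.4356 = 350.29 s/km

350.29 s/km


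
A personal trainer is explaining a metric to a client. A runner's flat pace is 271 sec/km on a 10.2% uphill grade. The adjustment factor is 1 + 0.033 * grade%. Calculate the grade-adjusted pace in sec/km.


Factor = 1 + 0.033 * 10.2 = 1.3366
Adjusted pace = 271 * 1.3366
= 362.22 sec/km

362.22 s/km


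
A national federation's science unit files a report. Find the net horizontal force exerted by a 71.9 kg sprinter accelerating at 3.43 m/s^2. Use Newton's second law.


Newton's second law: F = m * a
F = 71.9 * 3.43 = 246.62 N

246.62 N


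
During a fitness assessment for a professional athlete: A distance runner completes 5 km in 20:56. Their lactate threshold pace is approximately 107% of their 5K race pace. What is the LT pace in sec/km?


Convert to seconds: 20 min 56 s = 1256 s
Pace per km = 1256 / 5 = 251.2 s/km
LT pace = 251.2 * 1.07 = 268.78 s/km

268.78 s/km


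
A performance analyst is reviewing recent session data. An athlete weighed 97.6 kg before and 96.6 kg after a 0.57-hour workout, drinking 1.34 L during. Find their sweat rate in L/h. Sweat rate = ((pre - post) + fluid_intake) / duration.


Body mass change = 1.0 kg
Total sweat loss = 1.0 + 1.34 = 2.34 L
Rate = 2.34 / 0.57 = 4.105 L/h

4.105 L/h


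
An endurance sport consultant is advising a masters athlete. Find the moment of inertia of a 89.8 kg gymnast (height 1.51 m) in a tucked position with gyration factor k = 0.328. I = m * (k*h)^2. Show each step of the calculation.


Radius of gyration = 0.328 * 1.51 = 0.49528 m
I = 89.8 * 0.49528^2
= 89.8 * 0.245302
= 22.028 kg*m^2

22.028 kg*m^2


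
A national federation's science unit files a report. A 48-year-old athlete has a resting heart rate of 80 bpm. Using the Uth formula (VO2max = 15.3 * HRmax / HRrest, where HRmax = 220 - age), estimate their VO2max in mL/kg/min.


HRmax = 220 - 48 = 172 bpm
Ratio = HRmax / HRrest = 172 / 80 = 2.15
VO2max = 15.3 * 2.15 = 32.9 mL/kg/min

32.9 mL/kg/min


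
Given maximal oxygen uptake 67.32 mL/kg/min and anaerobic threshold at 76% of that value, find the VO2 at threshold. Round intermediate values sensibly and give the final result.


Percentage as decimal = 0.76
VO2 at AT = 67.32 * 0.76 = 51.16 mL/kg/min

51.16 mL/kg/min


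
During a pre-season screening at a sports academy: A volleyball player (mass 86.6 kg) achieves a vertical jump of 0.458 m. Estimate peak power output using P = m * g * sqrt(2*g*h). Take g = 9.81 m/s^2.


2 * g * h = 2 * 9.81 * 0.458 = 8.98596
sqrt(8.98596) = 2.997659 m/s
P = 86.6 * 9.81 * 2.997659 = 2546.65 W

2546.65 W


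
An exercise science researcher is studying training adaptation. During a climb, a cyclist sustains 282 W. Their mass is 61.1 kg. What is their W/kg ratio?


Power-to-weight = 282 W / 61.1 kg
= 4.615 W/kg

4.615 W/kg


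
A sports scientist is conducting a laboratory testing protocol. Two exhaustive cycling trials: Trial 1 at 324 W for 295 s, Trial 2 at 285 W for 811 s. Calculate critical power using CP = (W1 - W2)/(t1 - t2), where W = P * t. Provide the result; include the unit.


W1 = 324 * 295 = 95580 J
W2 = 285 * 811 = 231135 J
CP = (95580 - 231135) / (295 - 811)
= -135555 / -516
= 262.7 W

262.7 W


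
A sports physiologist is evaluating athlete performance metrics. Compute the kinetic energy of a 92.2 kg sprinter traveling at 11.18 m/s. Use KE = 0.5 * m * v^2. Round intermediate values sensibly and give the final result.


Velocity squared = 124.9924
KE = 0.5 * 92.2 * 124.9924 = 5762.15 J

5762.15 J


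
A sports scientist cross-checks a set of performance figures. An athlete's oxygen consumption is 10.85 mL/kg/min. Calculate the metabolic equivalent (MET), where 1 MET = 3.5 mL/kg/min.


MET = VO2 / 3.5
= 10.85 / 3.5
= 3.1 METs

3.1 METs


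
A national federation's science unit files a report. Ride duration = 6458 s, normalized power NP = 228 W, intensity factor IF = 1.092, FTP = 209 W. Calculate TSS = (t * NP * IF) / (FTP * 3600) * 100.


Numerator = 6458 * 228 * 1.092 = 1607887.008
Denominator = 209 * 3600 = 752400
TSS = 1607887.008 / 752400 * 100
= 213.7

213.7 TSS


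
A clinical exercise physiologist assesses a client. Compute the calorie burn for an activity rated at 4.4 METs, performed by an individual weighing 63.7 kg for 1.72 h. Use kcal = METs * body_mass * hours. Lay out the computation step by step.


Product of METs and mass = 4.4 * 63.7 = 280.28
Total kcal = 280.28 * 1.72 = 482.08 kcal

482.08 kcal


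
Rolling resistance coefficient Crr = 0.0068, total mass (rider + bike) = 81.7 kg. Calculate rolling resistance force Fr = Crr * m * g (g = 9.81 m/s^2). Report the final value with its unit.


Fr = Crr * m * g
= 0.0068 * 81.7 * 9.81
= 5.45 N

5.45 N


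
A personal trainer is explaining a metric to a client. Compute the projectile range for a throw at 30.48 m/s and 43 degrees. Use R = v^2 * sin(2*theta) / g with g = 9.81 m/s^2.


Two times the angle = 86 degrees
sin(86) = 0.997564
R = 929.0304 * 0.997564 / 9.81 = 94.472 m

94.472 m


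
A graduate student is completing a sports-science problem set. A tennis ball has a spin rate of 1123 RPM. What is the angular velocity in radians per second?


Convert RPM to rad/s: multiply by 2*pi and divide by 60
omega = 1123 * 2 * pi / 60
= 117.6 rad/s

117.6 rad/s


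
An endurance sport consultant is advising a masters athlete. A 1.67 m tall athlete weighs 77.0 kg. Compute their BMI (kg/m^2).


height^2 = 2.7889 m^2
BMI = 77.0 / 2.7889 = 27.61 kg/m^2

27.61 kg/m^2


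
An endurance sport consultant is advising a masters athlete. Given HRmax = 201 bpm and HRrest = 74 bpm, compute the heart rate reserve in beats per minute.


Heart rate reserve = maximum HR minus resting HR
HRR = 201 - 74 = 127 bpm

127 bpm


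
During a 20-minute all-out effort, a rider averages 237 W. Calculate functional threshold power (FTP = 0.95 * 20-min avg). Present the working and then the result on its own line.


FTP = 0.95 * 237
= 225.15 W

225.15 W


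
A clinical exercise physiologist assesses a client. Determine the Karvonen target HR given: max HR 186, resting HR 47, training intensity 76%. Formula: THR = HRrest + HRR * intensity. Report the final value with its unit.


HRR = HRmax - HRrest = 186 - 47 = 139
THR = 47 + 139 * 0.76
= 152.64 bpm

152.64 bpm


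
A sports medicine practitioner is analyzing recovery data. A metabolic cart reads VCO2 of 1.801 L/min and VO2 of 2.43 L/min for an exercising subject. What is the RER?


RER = VCO2 / VO2 = 1.801 / 2.43 = 0.7412

0.7412


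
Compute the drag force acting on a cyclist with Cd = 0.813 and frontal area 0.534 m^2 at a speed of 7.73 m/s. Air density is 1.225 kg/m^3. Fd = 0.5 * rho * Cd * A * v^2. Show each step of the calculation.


Step 1: v^2 = 59.7529
Step 2: Fd = 0.5 * 1.225 * 0.813 * 0.534 * 59.7529
= 15.889 N

15.889 N


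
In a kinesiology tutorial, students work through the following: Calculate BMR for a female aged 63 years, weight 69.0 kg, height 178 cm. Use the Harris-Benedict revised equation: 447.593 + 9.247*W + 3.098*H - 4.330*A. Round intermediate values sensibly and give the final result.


Substituting values:
W term = 9.247 * 69.0 = 638.043
H term = 3.098 * 178 = 551.444
A term = 4.330 * 63 = 272.79
BMR = 1364.29 kcal/day

1364.29 kcal/day


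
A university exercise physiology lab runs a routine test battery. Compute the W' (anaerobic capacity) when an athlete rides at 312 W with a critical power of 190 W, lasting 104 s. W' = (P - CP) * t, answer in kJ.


Above-CP power = 122 W
Duration = 104 s
W' = 122 * 104 = 12688 J
Convert: 12688 / 1000 = 12.688 kJ

12.688 kJ


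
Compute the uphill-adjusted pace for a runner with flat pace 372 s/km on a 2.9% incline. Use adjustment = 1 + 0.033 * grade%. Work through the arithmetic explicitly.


Adjustment factor = 1 + 0.033 * 2.9 = 1.0957
Grade-adjusted pace = 372 * 1.0957 = 407.6 s/km

407.6 s/km


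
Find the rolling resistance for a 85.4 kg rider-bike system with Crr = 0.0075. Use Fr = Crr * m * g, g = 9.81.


m * g = 85.4 * 9.81 = 837.774 N
Fr = 0.0075 * 837.774 = 6.283 N

6.283 N


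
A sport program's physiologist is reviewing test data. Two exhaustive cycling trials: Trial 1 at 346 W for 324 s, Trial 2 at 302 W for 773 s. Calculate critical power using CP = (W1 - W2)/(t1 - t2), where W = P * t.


W1 = 346 * 324 = 112104 J
W2 = 302 * 773 = 233446 J
CP = (112104 - 233446) / (324 - 773)
= -121342 / -449
= 270.25 W

270.25 W


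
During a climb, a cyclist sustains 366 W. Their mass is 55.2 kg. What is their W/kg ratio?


Power-to-weight = 366 W / 55.2 kg
= 6.63 W/kg

6.63 W/kg


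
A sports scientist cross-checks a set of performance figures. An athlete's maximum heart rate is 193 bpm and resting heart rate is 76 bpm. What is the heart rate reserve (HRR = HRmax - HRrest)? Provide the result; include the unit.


HRR = HRmax - HRrest
= 193 - 76
= 117 bpm

117 bpm


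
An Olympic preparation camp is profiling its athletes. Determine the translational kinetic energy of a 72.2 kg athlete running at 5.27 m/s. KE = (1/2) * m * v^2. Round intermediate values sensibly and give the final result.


KE = 0.5 * m * v^2
= 0.5 * 72.2 * 5.27^2
= 0.5 * 72.2 * 27.7729
= 1002.6 J

1002.6 J


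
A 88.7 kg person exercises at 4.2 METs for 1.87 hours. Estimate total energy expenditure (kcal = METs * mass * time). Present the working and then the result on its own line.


Energy = METs * mass(kg) * time(h)
= 4.2 * 88.7 * 1.87
= 696.65 kcal

696.65 kcal


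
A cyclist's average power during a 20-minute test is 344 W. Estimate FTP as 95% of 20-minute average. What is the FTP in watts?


FTP = 20-min power * 0.95
= 344 * 0.95
= 326.8 W

326.8 W


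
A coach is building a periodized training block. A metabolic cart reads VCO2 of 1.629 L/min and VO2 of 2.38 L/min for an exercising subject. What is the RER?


RER = VCO2 / VO2 = 1.629 / 2.38 = 0.6845

0.6845


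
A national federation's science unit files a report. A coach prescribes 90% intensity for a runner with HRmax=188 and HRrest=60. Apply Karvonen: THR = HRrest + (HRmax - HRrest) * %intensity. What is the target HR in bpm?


Heart rate reserve = 188 - 60 = 128
Intensity fraction = 90 / 100 = 0.9
THR = 60 + 128 * 0.9 = 175.2 bpm

175.2 bpm


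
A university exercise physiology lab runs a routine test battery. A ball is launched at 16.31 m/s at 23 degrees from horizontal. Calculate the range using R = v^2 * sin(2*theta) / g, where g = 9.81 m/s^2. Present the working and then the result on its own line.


sin(2 * 23) = sin(46) = 0.71934
v^2 = 16.31^2 = 266.0161
R = 266.0161 * 0.71934 / 9.81
= 19.506 m

19.506 m


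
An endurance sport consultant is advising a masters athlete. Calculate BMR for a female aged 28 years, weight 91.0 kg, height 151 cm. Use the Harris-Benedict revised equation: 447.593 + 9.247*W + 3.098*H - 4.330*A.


Substituting values:
W term = 9.247 * 91.0 = 841.477
H term = 3.098 * 151 = 467.798
A term = 4.330 * 28 = 121.24
BMR = 1635.63 kcal/day

1635.63 kcal/day


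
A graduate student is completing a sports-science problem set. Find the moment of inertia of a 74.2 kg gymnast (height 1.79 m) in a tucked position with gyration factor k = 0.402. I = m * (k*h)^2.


Radius of gyration = 0.402 * 1.79 = 0.71958 m
I = 74.2 * 0.71958^2
= 74.2 * 0.517795
= 38.42 kg*m^2

38.42 kg*m^2


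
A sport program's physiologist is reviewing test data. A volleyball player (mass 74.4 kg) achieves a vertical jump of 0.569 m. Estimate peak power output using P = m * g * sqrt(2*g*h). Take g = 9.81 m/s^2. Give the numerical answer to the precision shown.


2 * g * h = 2 * 9.81 * 0.569 = 11.16378
sqrt(11.16378) = 3.341224 m/s
P = 74.4 * 9.81 * 3.341224 = 2438.64 W

2438.64 W


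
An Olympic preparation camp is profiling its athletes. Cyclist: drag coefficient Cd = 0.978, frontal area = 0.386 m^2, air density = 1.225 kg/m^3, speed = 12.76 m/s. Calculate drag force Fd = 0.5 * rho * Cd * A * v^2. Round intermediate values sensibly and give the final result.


v^2 = 12.76^2 = 162.8176
Fd = 0.5 * 1.225 * 0.978 * 0.386 * 162.8176
= 37.647 N

37.647 N


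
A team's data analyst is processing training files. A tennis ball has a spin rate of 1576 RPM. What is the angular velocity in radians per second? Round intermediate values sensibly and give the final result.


Convert RPM to rad/s: multiply by 2*pi and divide by 60
omega = 1576 * 2 * pi / 60
= 165.038 rad/s

165.038 rad/s


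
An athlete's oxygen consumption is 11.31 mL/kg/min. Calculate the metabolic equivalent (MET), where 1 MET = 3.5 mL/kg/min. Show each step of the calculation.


MET = VO2 / 3.5
= 11.31 / 3.5
= 3.23 METs

3.23 METs


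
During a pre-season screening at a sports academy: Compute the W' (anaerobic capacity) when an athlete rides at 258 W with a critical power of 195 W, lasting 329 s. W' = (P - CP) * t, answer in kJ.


Above-CP power = 63 W
Duration = 329 s
W' = 63 * 329 = 20727 J
Convert: 20727 / 1000 = 20.727 kJ

20.727 kJ


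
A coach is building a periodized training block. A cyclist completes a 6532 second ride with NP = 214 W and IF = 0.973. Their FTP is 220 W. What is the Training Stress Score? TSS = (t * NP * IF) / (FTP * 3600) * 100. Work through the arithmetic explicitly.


t * NP * IF = 6532 * 214 * 0.973 = 1360106.104
FTP * 3600 = 792000
TSS = (1360106.104 / 792000) * 100 = 171.73

171.73 TSS


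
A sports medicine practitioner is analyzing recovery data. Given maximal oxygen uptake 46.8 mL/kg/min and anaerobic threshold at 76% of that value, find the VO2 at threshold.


Percentage as decimal = 0.76
VO2 at AT = 46.8 * 0.76 = 35.57 mL/kg/min

35.57 mL/kg/min


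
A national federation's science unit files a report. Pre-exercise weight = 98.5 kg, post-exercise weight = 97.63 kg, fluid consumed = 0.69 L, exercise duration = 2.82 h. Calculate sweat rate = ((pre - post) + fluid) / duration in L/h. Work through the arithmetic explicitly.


Weight loss = 98.5 - 97.63 = 0.87 kg (approx L)
Total sweat = 0.87 + 0.69 = 1.56 L
Sweat rate = 1.56 / 2.82 = 0.553 L/h

0.553 L/h


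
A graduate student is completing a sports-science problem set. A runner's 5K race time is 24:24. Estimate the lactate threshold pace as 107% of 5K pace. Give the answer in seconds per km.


Total race time = 24*60 + 24 = 1464 seconds
5K pace = 1464 / 5 = 292.8 sec/km
LT pace = 292.8 * 1.07 = 313.3 sec/km

313.3 s/km


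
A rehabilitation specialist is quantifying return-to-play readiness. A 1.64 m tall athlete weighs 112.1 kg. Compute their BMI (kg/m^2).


height^2 = 2.6896 m^2
BMI = 112.1 / 2.6896 = 41.68 kg/m^2

41.68 kg/m^2


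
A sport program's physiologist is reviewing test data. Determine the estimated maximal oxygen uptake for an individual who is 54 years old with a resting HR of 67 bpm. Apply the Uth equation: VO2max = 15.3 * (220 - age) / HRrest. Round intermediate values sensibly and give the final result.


HRmax = 220 - 54 = 166
VO2max = 15.3 * (166 / 67)
= 15.3 * 2.4776
= 37.91 mL/kg/min

37.91 mL/kg/min


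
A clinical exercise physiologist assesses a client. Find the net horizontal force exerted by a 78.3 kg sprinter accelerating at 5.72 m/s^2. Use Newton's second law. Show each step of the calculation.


Newton's second law: F = m * a
F = 78.3 * 5.72 = 447.88 N

447.88 N


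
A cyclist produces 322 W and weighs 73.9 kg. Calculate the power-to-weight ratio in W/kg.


P/W = power / mass
= 322 / 73.9
= 4.357 W/kg

4.357 W/kg


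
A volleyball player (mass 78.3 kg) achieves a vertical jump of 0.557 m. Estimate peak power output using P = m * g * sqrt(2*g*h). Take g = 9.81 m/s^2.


2 * g * h = 2 * 9.81 * 0.557 = 10.92834
sqrt(10.92834) = 3.305804 m/s
P = 78.3 * 9.81 * 3.305804 = 2539.26 W

2539.26 W
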